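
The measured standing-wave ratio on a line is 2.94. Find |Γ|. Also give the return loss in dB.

|Γ| ≈ 0.492; return loss ≈ 6.15 dB

|Γ| = (S − 1)/(S + 1) = (2.94 − 1)/(2.94 + 1) = 1.94/3.94
RL = −20·log₁₀|Γ| = −20·log₁₀(0.492)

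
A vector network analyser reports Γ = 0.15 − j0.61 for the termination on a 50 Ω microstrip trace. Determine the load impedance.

Z_L ≈ 27.7 − j55.7 Ω

Z_L = Z_0·(1 + Γ)/(1 − Γ) = 50·(1.15 − j0.61)/(0.85 + j0.61)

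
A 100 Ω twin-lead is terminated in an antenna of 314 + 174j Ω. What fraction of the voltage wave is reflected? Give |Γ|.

Γ = (Z_L − Z_0)/(Z_L + Z_0) = (214 + j174)/(414 + j174)
|Γ| = 276/449

|Γ| ≈ 0.614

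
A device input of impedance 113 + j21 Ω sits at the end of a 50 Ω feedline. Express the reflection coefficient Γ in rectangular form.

Γ = (Z_L − Z_0)/(Z_L + Z_0) = (63 + j21)/(163 + j21)

Γ ≈ 0.397 + j0.0777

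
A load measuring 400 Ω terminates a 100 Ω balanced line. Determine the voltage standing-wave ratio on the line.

Γ = (400 − 100)/(400 + 100) = 0.6
VSWR = (1 + 0.6)/(1 − 0.6)

VSWR ≈ 4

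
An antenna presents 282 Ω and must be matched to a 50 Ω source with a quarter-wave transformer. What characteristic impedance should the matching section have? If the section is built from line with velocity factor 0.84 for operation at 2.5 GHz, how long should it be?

Z_qwt ≈ 119 Ω; length ≈ 2.52 cm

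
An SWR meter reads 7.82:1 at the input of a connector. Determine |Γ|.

|Γ| ≈ 0.773

|Γ| = (S − 1)/(S + 1) = (7.82 − 1)/(7.82 + 1) = 6.82/8.82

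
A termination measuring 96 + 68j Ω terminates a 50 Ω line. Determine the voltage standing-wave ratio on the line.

Γ = (Z_L − Z_0)/(Z_L + Z_0) = (46 + j68)/(146 + j68)
|Γ| = 82.1/161 = 0.51
VSWR = (1 + |Γ|)/(1 − |Γ|) = 1.51/0.49

VSWR ≈ 3.08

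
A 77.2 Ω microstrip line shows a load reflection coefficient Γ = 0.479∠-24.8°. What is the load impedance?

Z_L = Z_0·(1 + Γ)/(1 − Γ) = 77.2·(1.43 − j0.201)/(0.565 + j0.201)

Z_L ≈ 165 − j86.2 Ω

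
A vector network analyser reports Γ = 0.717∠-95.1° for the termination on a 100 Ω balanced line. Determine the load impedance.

Z_L ≈ 29.6 − j87 Ω

Z_L = Z_0·(1 + Γ)/(1 − Γ) = 100·(0.936 − j0.714)/(1.06 + j0.714)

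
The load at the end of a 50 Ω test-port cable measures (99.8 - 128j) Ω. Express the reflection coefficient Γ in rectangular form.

Γ ≈ 0.614 − j0.33

Γ = (Z_L − Z_0)/(Z_L + Z_0) = (49.8 − j128)/(149.8 − j128)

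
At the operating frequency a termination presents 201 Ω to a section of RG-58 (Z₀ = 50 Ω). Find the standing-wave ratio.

VSWR ≈ 4.02

Γ = (201 − 50)/(201 + 50) = 0.602
VSWR = (1 + 0.602)/(1 − 0.602)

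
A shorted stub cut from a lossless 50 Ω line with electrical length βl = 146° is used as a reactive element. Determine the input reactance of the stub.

X_in ≈ -33.7 Ω (capacitive)

tan(βl) = -0.675
For a shorted stub, Z_in = jZ_0·tan(βl)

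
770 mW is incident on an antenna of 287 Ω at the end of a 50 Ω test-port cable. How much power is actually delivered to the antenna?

P_delivered ≈ 389 mW

Γ = (287 − 50)/(287 + 50) = 0.703
|Γ|² = 0.495
P_refl = |Γ|²·P_inc = 381 mW, P_del = (1 − |Γ|²)·P_inc = 389 mW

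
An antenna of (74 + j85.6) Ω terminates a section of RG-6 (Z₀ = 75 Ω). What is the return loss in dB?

RL ≈ 6.05 dB

Γ = (-1 + j85.6)/(149 + j85.6), |Γ| = 0.498
RL = −20·log₁₀|Γ| = −20·log₁₀(0.498)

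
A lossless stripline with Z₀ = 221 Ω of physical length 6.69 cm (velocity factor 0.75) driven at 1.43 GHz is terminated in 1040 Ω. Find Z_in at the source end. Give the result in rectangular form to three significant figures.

Z_in ≈ 195 + j354 Ω

λ = v/f = 0.75·c / 1.43 GHz = 0.157 m
βl = 2π·l/λ = 2π × 0.425 = 153°
tan(βl) = tan(153°) = -0.508
Z_in = Z_0·(Z_L + jZ_0·tanβl)/(Z_0 + jZ_L·tanβl)
     = 221·(1040 − j112)/(221 − j528)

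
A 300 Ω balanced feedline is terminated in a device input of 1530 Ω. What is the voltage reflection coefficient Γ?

Γ = (Z_L − Z_0)/(Z_L + Z_0) = (1530 − 300)/(1530 + 300) = 1230/1830

Γ = 0.672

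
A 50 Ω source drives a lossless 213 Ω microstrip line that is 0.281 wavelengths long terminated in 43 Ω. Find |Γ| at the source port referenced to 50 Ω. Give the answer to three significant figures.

|Γ| ≈ 0.906

βl = 2π × 0.281 = 101°
tan(βl) = -5.07
Z_in = Z_0·(Z_L + jZ_0·tanβl)/(Z_0 + jZ_L·tanβl) = 561 − j506 Ω
Γ_s = (Z_in − Z_s)/(Z_in + Z_s) = (511 − j506)/(611 − j506), |Γ_s| = 0.906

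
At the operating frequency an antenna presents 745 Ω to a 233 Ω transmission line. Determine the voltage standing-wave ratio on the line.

VSWR ≈ 3.2

Γ = (745 − 233)/(745 + 233) = 0.524
VSWR = (1 + 0.524)/(1 − 0.524)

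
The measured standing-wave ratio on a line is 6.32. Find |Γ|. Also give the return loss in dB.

|Γ| = (S − 1)/(S + 1) = (6.32 − 1)/(6.32 + 1) = 5.32/7.32
RL = −20·log₁₀|Γ| = −20·log₁₀(0.727)

|Γ| ≈ 0.727; return loss ≈ 2.77 dB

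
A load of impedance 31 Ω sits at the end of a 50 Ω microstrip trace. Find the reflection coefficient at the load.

Γ = -0.235

Γ = (Z_L − Z_0)/(Z_L + Z_0) = (31 − 50)/(31 + 50) = -19/81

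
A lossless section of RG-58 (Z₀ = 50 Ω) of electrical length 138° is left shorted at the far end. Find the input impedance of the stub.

tan(βl) = -0.9
For a shorted stub, Z_in = jZ_0·tan(βl)

Z_in ≈ −j45 Ω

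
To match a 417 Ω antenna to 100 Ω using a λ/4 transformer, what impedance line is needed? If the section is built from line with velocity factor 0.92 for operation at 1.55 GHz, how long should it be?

Z_qwt = √(Z_0·R_L) = √(100 × 417) = √41700
λ = 0.92·c/f = 0.178 m, so l = λ/4 = 0.0445 m

Z_qwt ≈ 204 Ω; length ≈ 4.45 cm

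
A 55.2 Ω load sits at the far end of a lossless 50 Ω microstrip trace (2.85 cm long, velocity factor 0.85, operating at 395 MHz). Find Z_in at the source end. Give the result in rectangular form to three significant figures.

λ = v/f = 0.85·c / 395 MHz = 0.646 m
βl = 2π·l/λ = 2π × 0.0441 = 15.9°
tan(βl) = tan(15.9°) = 0.285
Z_in = Z_0·(Z_L + jZ_0·tanβl)/(Z_0 + jZ_L·tanβl)
     = 50·(55.2 + j14.2)/(50 + j15.7)

Z_in ≈ 54.3 − j2.83 Ω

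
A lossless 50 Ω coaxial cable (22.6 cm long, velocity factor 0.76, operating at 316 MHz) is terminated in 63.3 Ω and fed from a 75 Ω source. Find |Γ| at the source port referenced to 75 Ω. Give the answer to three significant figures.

|Γ| ≈ 0.29

λ = v/f = 0.76·c / 316 MHz = 0.722 m
βl = 2π·l/λ = 2π × 0.313 = 113°
tan(βl) = -2.38
Z_in = Z_0·(Z_L + jZ_0·tanβl)/(Z_0 + jZ_L·tanβl) = 41.9 + j7.11 Ω
Γ_s = (Z_in − Z_s)/(Z_in + Z_s) = (-33.1 + j7.11)/(117 + j7.11), |Γ_s| = 0.29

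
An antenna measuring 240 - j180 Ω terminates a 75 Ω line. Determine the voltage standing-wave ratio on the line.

VSWR ≈ 5.12

Γ = (Z_L − Z_0)/(Z_L + Z_0) = (165 − j180)/(315 − j180)
|Γ| = 244/363 = 0.673
VSWR = (1 + |Γ|)/(1 − |Γ|) = 1.67/0.327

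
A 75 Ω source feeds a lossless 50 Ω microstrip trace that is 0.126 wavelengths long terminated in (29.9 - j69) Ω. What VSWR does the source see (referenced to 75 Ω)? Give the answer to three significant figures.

βl = 2π × 0.126 = 45.4°
tan(βl) = 1.01
Z_in = Z_0·(Z_L + jZ_0·tanβl)/(Z_0 + jZ_L·tanβl) = 9.9 − j10.2 Ω
Γ_s = (Z_in − Z_s)/(Z_in + Z_s) = (-65.1 − j10.2)/(84.9 − j10.2), |Γ_s| = 0.77
VSWR = (1 + |Γ_s|)/(1 − |Γ_s|)

VSWR ≈ 7.71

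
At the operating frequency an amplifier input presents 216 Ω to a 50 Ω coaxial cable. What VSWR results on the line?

VSWR ≈ 4.32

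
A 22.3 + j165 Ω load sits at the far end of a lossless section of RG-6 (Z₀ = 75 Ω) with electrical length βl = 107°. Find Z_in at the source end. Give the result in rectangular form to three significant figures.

tan(βl) = tan(107°) = -3.27
Z_in = Z_0·(Z_L + jZ_0·tanβl)/(Z_0 + jZ_L·tanβl)
     = 75·(22.3 − j80.3)/(615 − j72.9)

Z_in ≈ 3.83 − j9.34 Ω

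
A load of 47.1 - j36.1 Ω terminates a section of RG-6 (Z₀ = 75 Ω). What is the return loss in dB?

RL ≈ 8.91 dB

Γ = (-27.9 − j36.1)/(122.1 − j36.1), |Γ| = 0.358
RL = −20·log₁₀|Γ| = −20·log₁₀(0.358)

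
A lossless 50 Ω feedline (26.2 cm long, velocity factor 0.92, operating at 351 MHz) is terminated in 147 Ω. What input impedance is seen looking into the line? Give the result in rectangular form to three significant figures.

Z_in ≈ 21.8 + j24.5 Ω

λ = v/f = 0.92·c / 351 MHz = 0.786 m
βl = 2π·l/λ = 2π × 0.333 = 120°
tan(βl) = tan(120°) = -1.74
Z_in = Z_0·(Z_L + jZ_0·tanβl)/(Z_0 + jZ_L·tanβl)
     = 50·(147 − j86.8)/(50 − j255)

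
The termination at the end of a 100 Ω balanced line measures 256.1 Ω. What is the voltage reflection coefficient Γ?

Γ = (Z_L − Z_0)/(Z_L + Z_0) = (256.1 − 100)/(256.1 + 100) = 156.1/356.1

Γ = 0.438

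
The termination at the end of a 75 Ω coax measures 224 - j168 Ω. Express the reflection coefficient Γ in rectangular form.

Γ = (Z_L − Z_0)/(Z_L + Z_0) = (149 − j168)/(299 − j168)

Γ ≈ 0.619 − j0.214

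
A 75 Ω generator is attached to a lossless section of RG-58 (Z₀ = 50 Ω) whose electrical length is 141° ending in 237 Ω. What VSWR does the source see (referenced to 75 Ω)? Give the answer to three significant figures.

VSWR ≈ 4.76

tan(βl) = -0.81
Z_in = Z_0·(Z_L + jZ_0·tanβl)/(Z_0 + jZ_L·tanβl) = 24.9 + j55.2 Ω
Γ_s = (Z_in − Z_s)/(Z_in + Z_s) = (-50.1 + j55.2)/(99.9 + j55.2), |Γ_s| = 0.653
VSWR = (1 + |Γ_s|)/(1 − |Γ_s|)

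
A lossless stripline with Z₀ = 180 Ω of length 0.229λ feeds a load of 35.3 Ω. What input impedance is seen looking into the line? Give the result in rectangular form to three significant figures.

βl = 2π × 0.229 = 82.4°
tan(βl) = tan(82.4°) = 7.53
Z_in = Z_0·(Z_L + jZ_0·tanβl)/(Z_0 + jZ_L·tanβl)
     = 180·(35.3 + j1360)/(180 + j266)

Z_in ≈ 641 + j410 Ω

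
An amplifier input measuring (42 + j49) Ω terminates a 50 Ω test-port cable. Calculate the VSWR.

Γ = (Z_L − Z_0)/(Z_L + Z_0) = (-8 + j49)/(92 + j49)
|Γ| = 49.6/104 = 0.476
VSWR = (1 + |Γ|)/(1 − |Γ|) = 1.48/0.524

VSWR ≈ 2.82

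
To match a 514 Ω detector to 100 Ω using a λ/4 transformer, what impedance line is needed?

Z_qwt ≈ 227 Ω

Z_qwt = √(Z_0·R_L) = √(100 × 514) = √51400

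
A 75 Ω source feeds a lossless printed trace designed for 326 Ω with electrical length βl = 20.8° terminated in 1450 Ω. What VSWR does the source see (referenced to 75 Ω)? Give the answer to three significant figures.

tan(βl) = 0.38
Z_in = Z_0·(Z_L + jZ_0·tanβl)/(Z_0 + jZ_L·tanβl) = 430 − j603 Ω
Γ_s = (Z_in − Z_s)/(Z_in + Z_s) = (355 − j603)/(505 − j603), |Γ_s| = 0.89
VSWR = (1 + |Γ_s|)/(1 − |Γ_s|)

VSWR ≈ 17.1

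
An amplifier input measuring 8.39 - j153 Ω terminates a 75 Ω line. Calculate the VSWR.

VSWR ≈ 46.2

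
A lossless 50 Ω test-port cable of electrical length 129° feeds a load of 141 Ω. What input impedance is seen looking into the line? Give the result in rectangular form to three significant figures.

tan(βl) = tan(129°) = -1.23
Z_in = Z_0·(Z_L + jZ_0·tanβl)/(Z_0 + jZ_L·tanβl)
     = 50·(141 − j61.7)/(50 − j174)

Z_in ≈ 27.1 + j32.7 Ω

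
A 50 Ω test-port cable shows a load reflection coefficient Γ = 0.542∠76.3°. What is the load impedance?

Z_L = Z_0·(1 + Γ)/(1 − Γ) = 50·(1.13 + j0.527)/(0.872 − j0.527)

Z_L ≈ 34.1 + j50.8 Ω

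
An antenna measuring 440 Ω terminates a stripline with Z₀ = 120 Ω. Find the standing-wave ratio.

For a purely resistive load, VSWR = R_L/Z_0 or Z_0/R_L (whichever > 1) = 440/120

VSWR ≈ 3.67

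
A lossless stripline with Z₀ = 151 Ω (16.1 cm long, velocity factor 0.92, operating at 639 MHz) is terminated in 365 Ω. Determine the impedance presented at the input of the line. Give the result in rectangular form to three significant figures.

Z_in ≈ 105 + j105 Ω

λ = v/f = 0.92·c / 639 MHz = 0.432 m
βl = 2π·l/λ = 2π × 0.373 = 134°
tan(βl) = tan(134°) = -1.03
Z_in = Z_0·(Z_L + jZ_0·tanβl)/(Z_0 + jZ_L·tanβl)
     = 151·(365 − j155)/(151 − j375)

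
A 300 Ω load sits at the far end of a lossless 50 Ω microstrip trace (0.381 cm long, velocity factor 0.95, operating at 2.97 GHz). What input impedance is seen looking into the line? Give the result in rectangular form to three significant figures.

λ = v/f = 0.95·c / 2.97 GHz = 0.096 m
βl = 2π·l/λ = 2π × 0.0397 = 14.3°
tan(βl) = tan(14.3°) = 0.255
Z_in = Z_0·(Z_L + jZ_0·tanβl)/(Z_0 + jZ_L·tanβl)
     = 50·(300 + j12.7)/(50 + j76.4)

Z_in ≈ 95.7 − j134 Ω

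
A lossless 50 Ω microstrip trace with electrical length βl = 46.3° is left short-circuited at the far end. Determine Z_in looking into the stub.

Z_in ≈ +j52.3 Ω

tan(βl) = 1.05
For a short-circuited stub, Z_in = jZ_0·tan(βl)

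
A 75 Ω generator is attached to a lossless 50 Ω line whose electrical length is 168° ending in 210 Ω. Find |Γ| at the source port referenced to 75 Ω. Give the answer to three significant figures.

|Γ| ≈ 0.495

tan(βl) = -0.213
Z_in = Z_0·(Z_L + jZ_0·tanβl)/(Z_0 + jZ_L·tanβl) = 122 + j98.4 Ω
Γ_s = (Z_in − Z_s)/(Z_in + Z_s) = (47.1 + j98.4)/(197 + j98.4), |Γ_s| = 0.495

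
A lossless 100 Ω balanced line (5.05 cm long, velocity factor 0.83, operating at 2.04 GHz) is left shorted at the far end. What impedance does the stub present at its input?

λ = v/f = 0.83·c / 2.04 GHz = 0.122 m
βl = 2π·l/λ = 2π × 0.414 = 149°
tan(βl) = -0.602
For a shorted stub, Z_in = jZ_0·tan(βl)

Z_in ≈ −j60.2 Ω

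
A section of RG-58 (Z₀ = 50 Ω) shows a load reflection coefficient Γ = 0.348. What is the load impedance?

Z_L = Z_0·(1 + Γ)/(1 − Γ) = 50·(1.35)/(0.652)

Z_L ≈ 103 Ω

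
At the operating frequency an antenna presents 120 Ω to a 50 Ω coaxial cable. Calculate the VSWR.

VSWR ≈ 2.4

For a purely resistive load, VSWR = R_L/Z_0 or Z_0/R_L (whichever > 1) = 120/50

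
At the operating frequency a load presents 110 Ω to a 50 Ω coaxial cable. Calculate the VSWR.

Γ = (110 − 50)/(110 + 50) = 0.375
VSWR = (1 + 0.375)/(1 − 0.375)

VSWR ≈ 2.2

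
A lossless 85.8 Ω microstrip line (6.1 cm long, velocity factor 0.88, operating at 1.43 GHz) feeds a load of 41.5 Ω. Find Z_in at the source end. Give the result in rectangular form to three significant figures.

λ = v/f = 0.88·c / 1.43 GHz = 0.185 m
βl = 2π·l/λ = 2π × 0.33 = 119°
tan(βl) = tan(119°) = -1.81
Z_in = Z_0·(Z_L + jZ_0·tanβl)/(Z_0 + jZ_L·tanβl)
     = 85.8·(41.5 − j155)/(85.8 − j75)

Z_in ≈ 100 − j67.3 Ω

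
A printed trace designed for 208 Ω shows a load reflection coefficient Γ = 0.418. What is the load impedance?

Z_L ≈ 507 Ω

Z_L = Z_0·(1 + Γ)/(1 − Γ) = 208·(1.42)/(0.582)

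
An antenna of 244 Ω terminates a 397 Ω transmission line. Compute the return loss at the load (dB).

Γ = (244 − 397)/(244 + 397) = -0.239
RL = −20·log₁₀|Γ| = −20·log₁₀(0.239)

RL ≈ 12.4 dB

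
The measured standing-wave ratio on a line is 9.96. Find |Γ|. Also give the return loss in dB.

|Γ| ≈ 0.818; return loss ≈ 1.75 dB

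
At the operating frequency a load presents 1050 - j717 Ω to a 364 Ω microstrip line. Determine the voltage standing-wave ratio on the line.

VSWR ≈ 4.35

Γ = (Z_L − Z_0)/(Z_L + Z_0) = (686 − j717)/(1414 − j717)
|Γ| = 992/1590 = 0.626
VSWR = (1 + |Γ|)/(1 − |Γ|) = 1.63/0.374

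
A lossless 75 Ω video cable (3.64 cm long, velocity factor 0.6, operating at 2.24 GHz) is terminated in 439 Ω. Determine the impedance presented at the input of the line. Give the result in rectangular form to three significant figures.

λ = v/f = 0.6·c / 2.24 GHz = 0.0804 m
βl = 2π·l/λ = 2π × 0.453 = 163°
tan(βl) = tan(163°) = -0.304
Z_in = Z_0·(Z_L + jZ_0·tanβl)/(Z_0 + jZ_L·tanβl)
     = 75·(439 − j22.8)/(75 − j134)

Z_in ≈ 115 + j182 Ω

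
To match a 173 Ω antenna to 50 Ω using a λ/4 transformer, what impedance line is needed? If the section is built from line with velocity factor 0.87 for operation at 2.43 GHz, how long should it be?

Z_qwt = √(Z_0·R_L) = √(50 × 173) = √8650
λ = 0.87·c/f = 0.107 m, so l = λ/4 = 0.0269 m

Z_qwt ≈ 93 Ω; length ≈ 2.69 cm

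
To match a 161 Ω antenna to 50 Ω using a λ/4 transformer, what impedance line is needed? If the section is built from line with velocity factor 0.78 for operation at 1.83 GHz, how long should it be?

Z_qwt = √(Z_0·R_L) = √(50 × 161) = √8050
λ = 0.78·c/f = 0.128 m, so l = λ/4 = 0.032 m

Z_qwt ≈ 89.7 Ω; length ≈ 3.2 cm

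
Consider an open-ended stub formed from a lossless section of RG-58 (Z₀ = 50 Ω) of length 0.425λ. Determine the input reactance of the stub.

βl = 2π × 0.425 = 153°
tan(βl) = -0.51
For an open-ended stub, Z_in = −jZ_0·cot(βl) = −jZ_0/tan(βl)

X_in ≈ 98.1 Ω (inductive)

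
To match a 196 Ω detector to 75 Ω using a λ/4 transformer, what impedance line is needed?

Z_qwt = √(Z_0·R_L) = √(75 × 196) = √14700

Z_qwt ≈ 121 Ω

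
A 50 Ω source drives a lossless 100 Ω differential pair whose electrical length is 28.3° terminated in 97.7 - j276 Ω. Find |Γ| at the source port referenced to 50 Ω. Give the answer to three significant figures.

|Γ| ≈ 0.844

tan(βl) = 0.538
Z_in = Z_0·(Z_L + jZ_0·tanβl)/(Z_0 + jZ_L·tanβl) = 19.5 − j93.5 Ω
Γ_s = (Z_in − Z_s)/(Z_in + Z_s) = (-30.5 − j93.5)/(69.5 − j93.5), |Γ_s| = 0.844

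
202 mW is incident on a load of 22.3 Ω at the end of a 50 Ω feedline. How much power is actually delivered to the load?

P_delivered ≈ 172 mW

Γ = (22.3 − 50)/(22.3 + 50) = -0.383
|Γ|² = 0.147
P_refl = |Γ|²·P_inc = 29.7 mW, P_del = (1 − |Γ|²)·P_inc = 172 mW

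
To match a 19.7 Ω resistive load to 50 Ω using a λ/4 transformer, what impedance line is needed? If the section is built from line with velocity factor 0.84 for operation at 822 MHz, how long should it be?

Z_qwt ≈ 31.4 Ω; length ≈ 7.66 cm

Z_qwt = √(Z_0·R_L) = √(50 × 19.7) = √985
λ = 0.84·c/f = 0.307 m, so l = λ/4 = 0.0766 m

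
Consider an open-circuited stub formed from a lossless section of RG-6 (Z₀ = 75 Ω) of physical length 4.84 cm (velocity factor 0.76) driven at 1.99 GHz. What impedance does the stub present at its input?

λ = v/f = 0.76·c / 1.99 GHz = 0.115 m
βl = 2π·l/λ = 2π × 0.422 = 152°
tan(βl) = -0.53
For an open-circuited stub, Z_in = −jZ_0·cot(βl) = −jZ_0/tan(βl)

Z_in ≈ +j142 Ω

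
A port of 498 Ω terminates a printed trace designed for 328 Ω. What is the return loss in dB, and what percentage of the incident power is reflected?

Γ = (498 − 328)/(498 + 328) = 0.206
RL = −20·log₁₀(0.206) = 13.7 dB
P_refl/P_inc = |Γ|² = 0.0424

RL ≈ 13.7 dB; 4.24% of incident power reflected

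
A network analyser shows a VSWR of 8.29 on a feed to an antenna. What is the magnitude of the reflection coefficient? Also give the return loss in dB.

|Γ| = (S − 1)/(S + 1) = (8.29 − 1)/(8.29 + 1) = 7.29/9.29
RL = −20·log₁₀|Γ| = −20·log₁₀(0.785)

|Γ| ≈ 0.785; return loss ≈ 2.11 dB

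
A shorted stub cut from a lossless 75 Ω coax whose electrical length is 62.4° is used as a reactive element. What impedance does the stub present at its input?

Z_in ≈ +j143 Ω

tan(βl) = 1.91
For a shorted stub, Z_in = jZ_0·tan(βl)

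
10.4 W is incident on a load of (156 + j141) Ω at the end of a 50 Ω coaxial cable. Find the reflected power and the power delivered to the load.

P_reflected ≈ 5.19 W; P_delivered ≈ 5.21 W

|Γ| = |(106 + j141)/(206 + j141)| = 0.707
|Γ|² = 0.499
P_refl = |Γ|²·P_inc = 5.19 W, P_del = (1 − |Γ|²)·P_inc = 5.21 W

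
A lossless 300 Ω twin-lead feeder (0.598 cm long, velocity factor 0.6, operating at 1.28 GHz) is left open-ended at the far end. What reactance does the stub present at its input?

λ = v/f = 0.6·c / 1.28 GHz = 0.141 m
βl = 2π·l/λ = 2π × 0.0425 = 15.3°
tan(βl) = 0.274
For an open-ended stub, Z_in = −jZ_0·cot(βl) = −jZ_0/tan(βl)

X_in ≈ -1100 Ω (capacitive)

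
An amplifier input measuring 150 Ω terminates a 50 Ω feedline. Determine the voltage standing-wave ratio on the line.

Γ = (150 − 50)/(150 + 50) = 0.5
VSWR = (1 + 0.5)/(1 − 0.5)

VSWR ≈ 3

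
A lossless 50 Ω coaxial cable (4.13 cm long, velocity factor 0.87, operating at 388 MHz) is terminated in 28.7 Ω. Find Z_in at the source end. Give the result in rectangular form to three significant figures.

Z_in ≈ 31.7 + j12.9 Ω

λ = v/f = 0.87·c / 388 MHz = 0.673 m
βl = 2π·l/λ = 2π × 0.0614 = 22.1°
tan(βl) = tan(22.1°) = 0.406
Z_in = Z_0·(Z_L + jZ_0·tanβl)/(Z_0 + jZ_L·tanβl)
     = 50·(28.7 + j20.3)/(50 + j11.7)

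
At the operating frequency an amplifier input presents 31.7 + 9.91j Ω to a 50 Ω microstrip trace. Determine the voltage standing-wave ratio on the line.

VSWR ≈ 1.68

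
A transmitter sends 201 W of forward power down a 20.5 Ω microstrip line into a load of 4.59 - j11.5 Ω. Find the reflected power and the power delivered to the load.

|Γ| = |(-15.91 − j11.5)/(25.09 − j11.5)| = 0.711
|Γ|² = 0.506
P_refl = |Γ|²·P_inc = 102 W, P_del = (1 − |Γ|²)·P_inc = 99.3 W

P_reflected ≈ 102 W; P_delivered ≈ 99.3 W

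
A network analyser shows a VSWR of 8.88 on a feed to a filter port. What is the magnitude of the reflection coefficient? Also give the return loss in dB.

|Γ| = (S − 1)/(S + 1) = (8.88 − 1)/(8.88 + 1) = 7.88/9.88
RL = −20·log₁₀|Γ| = −20·log₁₀(0.798)

|Γ| ≈ 0.798; return loss ≈ 1.96 dB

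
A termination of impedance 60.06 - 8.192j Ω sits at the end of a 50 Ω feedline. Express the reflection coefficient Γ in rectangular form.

Γ ≈ 0.0964 − j0.0673

Γ = (Z_L − Z_0)/(Z_L + Z_0) = (10.06 − j8.192)/(110.1 − j8.192)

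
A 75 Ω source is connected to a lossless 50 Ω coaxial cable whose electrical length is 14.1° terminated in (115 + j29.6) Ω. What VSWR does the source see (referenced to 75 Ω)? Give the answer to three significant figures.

tan(βl) = 0.251
Z_in = Z_0·(Z_L + jZ_0·tanβl)/(Z_0 + jZ_L·tanβl) = 116 − j28.9 Ω
Γ_s = (Z_in − Z_s)/(Z_in + Z_s) = (40.5 − j28.9)/(191 − j28.9), |Γ_s| = 0.258
VSWR = (1 + |Γ_s|)/(1 − |Γ_s|)

VSWR ≈ 1.7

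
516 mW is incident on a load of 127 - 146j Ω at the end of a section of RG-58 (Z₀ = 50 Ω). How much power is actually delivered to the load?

|Γ| = |(77 − j146)/(177 − j146)| = 0.719
|Γ|² = 0.518
P_refl = |Γ|²·P_inc = 267 mW, P_del = (1 − |Γ|²)·P_inc = 249 mW

P_delivered ≈ 249 mW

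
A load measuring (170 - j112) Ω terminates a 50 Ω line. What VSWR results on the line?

VSWR ≈ 4.97

Γ = (Z_L − Z_0)/(Z_L + Z_0) = (120 − j112)/(220 − j112)
|Γ| = 164/247 = 0.665
VSWR = (1 + |Γ|)/(1 − |Γ|) = 1.66/0.335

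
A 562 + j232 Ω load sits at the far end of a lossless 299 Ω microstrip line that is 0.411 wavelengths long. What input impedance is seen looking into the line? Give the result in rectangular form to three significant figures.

βl = 2π × 0.411 = 148°
tan(βl) = tan(148°) = -0.626
Z_in = Z_0·(Z_L + jZ_0·tanβl)/(Z_0 + jZ_L·tanβl)
     = 299·(562 + j44.9)/(444 − j352)

Z_in ≈ 218 + j203 Ω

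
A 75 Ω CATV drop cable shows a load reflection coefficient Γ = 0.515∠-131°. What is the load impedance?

Z_L ≈ 28.4 − j30 Ω

Z_L = Z_0·(1 + Γ)/(1 − Γ) = 75·(0.662 − j0.389)/(1.34 + j0.389)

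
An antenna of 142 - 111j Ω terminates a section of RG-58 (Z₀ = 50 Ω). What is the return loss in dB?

Γ = (92 − j111)/(192 − j111), |Γ| = 0.65
RL = −20·log₁₀|Γ| = −20·log₁₀(0.65)

RL ≈ 3.74 dB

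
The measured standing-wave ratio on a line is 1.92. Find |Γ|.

|Γ| = (S − 1)/(S + 1) = (1.92 − 1)/(1.92 + 1) = 0.92/2.92

|Γ| ≈ 0.315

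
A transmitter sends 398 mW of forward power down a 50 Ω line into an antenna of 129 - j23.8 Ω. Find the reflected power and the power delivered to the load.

P_reflected ≈ 83.1 mW; P_delivered ≈ 315 mW

|Γ| = |(79 − j23.8)/(179 − j23.8)| = 0.457
|Γ|² = 0.209
P_refl = |Γ|²·P_inc = 83.1 mW, P_del = (1 − |Γ|²)·P_inc = 315 mW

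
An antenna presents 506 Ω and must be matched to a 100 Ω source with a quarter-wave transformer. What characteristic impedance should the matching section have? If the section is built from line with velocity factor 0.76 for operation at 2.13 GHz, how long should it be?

Z_qwt = √(Z_0·R_L) = √(100 × 506) = √50600
λ = 0.76·c/f = 0.107 m, so l = λ/4 = 0.0268 m

Z_qwt ≈ 225 Ω; length ≈ 2.68 cm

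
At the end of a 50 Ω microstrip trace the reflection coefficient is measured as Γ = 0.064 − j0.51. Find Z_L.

Z_L ≈ 32.4 − j44.9 Ω

Z_L = Z_0·(1 + Γ)/(1 − Γ) = 50·(1.06 − j0.51)/(0.936 + j0.51)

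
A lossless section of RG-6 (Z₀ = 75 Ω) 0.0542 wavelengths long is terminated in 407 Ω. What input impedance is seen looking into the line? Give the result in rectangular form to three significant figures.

βl = 2π × 0.0542 = 19.5°
tan(βl) = tan(19.5°) = 0.354
Z_in = Z_0·(Z_L + jZ_0·tanβl)/(Z_0 + jZ_L·tanβl)
     = 75·(407 + j26.6)/(75 + j144)

Z_in ≈ 97.5 − j161 Ω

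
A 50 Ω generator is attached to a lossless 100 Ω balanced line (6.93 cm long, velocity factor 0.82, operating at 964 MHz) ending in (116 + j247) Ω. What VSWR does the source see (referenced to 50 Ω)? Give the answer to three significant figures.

VSWR ≈ 3.98

λ = v/f = 0.82·c / 964 MHz = 0.255 m
βl = 2π·l/λ = 2π × 0.272 = 97.8°
tan(βl) = -7.33
Z_in = Z_0·(Z_L + jZ_0·tanβl)/(Z_0 + jZ_L·tanβl) = 14.5 − j19 Ω
Γ_s = (Z_in − Z_s)/(Z_in + Z_s) = (-35.5 − j19)/(64.5 − j19), |Γ_s| = 0.598
VSWR = (1 + |Γ_s|)/(1 − |Γ_s|)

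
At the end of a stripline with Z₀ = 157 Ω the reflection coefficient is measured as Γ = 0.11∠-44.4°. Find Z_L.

Z_L ≈ 181 − j28.3 Ω

Z_L = Z_0·(1 + Γ)/(1 − Γ) = 157·(1.08 − j0.077)/(0.921 + j0.077)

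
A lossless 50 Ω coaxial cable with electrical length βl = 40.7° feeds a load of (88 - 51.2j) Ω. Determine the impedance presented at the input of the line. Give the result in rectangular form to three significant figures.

tan(βl) = tan(40.7°) = 0.86
Z_in = Z_0·(Z_L + jZ_0·tanβl)/(Z_0 + jZ_L·tanβl)
     = 50·(88 − j8.19)/(94 + j75.7)

Z_in ≈ 26.3 − j25.5 Ω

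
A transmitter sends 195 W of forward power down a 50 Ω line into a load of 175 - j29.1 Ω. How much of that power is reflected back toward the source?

|Γ| = |(125 − j29.1)/(225 − j29.1)| = 0.566
|Γ|² = 0.32
P_refl = |Γ|²·P_inc = 62.4 W, P_del = (1 − |Γ|²)·P_inc = 133 W

P_reflected ≈ 62.4 W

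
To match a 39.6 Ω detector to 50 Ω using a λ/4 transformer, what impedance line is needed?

Z_qwt = √(Z_0·R_L) = √(50 × 39.6) = √1980

Z_qwt ≈ 44.5 Ω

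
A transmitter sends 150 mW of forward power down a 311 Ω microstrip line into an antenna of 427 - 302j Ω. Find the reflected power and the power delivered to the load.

|Γ| = |(116 − j302)/(738 − j302)| = 0.406
|Γ|² = 0.165
P_refl = |Γ|²·P_inc = 24.7 mW, P_del = (1 − |Γ|²)·P_inc = 125 mW

P_reflected ≈ 24.7 mW; P_delivered ≈ 125 mW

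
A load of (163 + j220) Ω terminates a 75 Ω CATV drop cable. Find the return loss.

RL ≈ 2.72 dB

Γ = (88 + j220)/(238 + j220), |Γ| = 0.731
RL = −20·log₁₀|Γ| = −20·log₁₀(0.731)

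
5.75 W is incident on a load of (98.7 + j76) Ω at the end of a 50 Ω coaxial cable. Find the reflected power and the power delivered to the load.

|Γ| = |(48.7 + j76)/(148.7 + j76)| = 0.541
|Γ|² = 0.292
P_refl = |Γ|²·P_inc = 1.68 W, P_del = (1 − |Γ|²)·P_inc = 4.07 W

P_reflected ≈ 1.68 W; P_delivered ≈ 4.07 W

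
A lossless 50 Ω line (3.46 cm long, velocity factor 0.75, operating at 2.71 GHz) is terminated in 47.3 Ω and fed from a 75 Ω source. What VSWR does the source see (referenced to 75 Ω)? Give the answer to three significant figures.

λ = v/f = 0.75·c / 2.71 GHz = 0.083 m
βl = 2π·l/λ = 2π × 0.417 = 150°
tan(βl) = -0.577
Z_in = Z_0·(Z_L + jZ_0·tanβl)/(Z_0 + jZ_L·tanβl) = 48.6 − j2.34 Ω
Γ_s = (Z_in − Z_s)/(Z_in + Z_s) = (-26.4 − j2.34)/(124 − j2.34), |Γ_s| = 0.215
VSWR = (1 + |Γ_s|)/(1 − |Γ_s|)

VSWR ≈ 1.55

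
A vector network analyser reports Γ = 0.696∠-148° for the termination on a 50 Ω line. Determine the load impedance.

Z_L ≈ 9.67 − j13.8 Ω

Z_L = Z_0·(1 + Γ)/(1 − Γ) = 50·(0.41 − j0.369)/(1.59 + j0.369)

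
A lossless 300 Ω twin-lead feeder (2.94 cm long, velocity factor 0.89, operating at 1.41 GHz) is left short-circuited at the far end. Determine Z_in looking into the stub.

Z_in ≈ +j443 Ω

λ = v/f = 0.89·c / 1.41 GHz = 0.189 m
βl = 2π·l/λ = 2π × 0.155 = 55.9°
tan(βl) = 1.48
For a short-circuited stub, Z_in = jZ_0·tan(βl)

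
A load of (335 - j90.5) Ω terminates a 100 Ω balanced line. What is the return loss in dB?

RL ≈ 4.93 dB

Γ = (235 − j90.5)/(435 − j90.5), |Γ| = 0.567
RL = −20·log₁₀|Γ| = −20·log₁₀(0.567)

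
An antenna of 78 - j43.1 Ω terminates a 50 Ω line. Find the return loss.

Γ = (28 − j43.1)/(128 − j43.1), |Γ| = 0.381
RL = −20·log₁₀|Γ| = −20·log₁₀(0.381)

RL ≈ 8.39 dB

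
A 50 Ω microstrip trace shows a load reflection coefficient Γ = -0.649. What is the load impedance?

Z_L ≈ 10.6 Ω

Z_L = Z_0·(1 + Γ)/(1 − Γ) = 50·(0.351)/(1.65)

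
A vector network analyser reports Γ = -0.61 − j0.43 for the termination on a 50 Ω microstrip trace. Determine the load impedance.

Z_L ≈ 7.98 − j15.5 Ω

Z_L = Z_0·(1 + Γ)/(1 − Γ) = 50·(0.39 − j0.43)/(1.61 + j0.43)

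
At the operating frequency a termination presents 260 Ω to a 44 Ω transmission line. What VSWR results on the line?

For a purely resistive load, VSWR = R_L/Z_0 or Z_0/R_L (whichever > 1) = 260/44

VSWR ≈ 5.91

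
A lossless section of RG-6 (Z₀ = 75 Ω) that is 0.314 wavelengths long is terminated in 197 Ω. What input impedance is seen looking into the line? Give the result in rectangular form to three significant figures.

βl = 2π × 0.314 = 113°
tan(βl) = tan(113°) = -2.35
Z_in = Z_0·(Z_L + jZ_0·tanβl)/(Z_0 + jZ_L·tanβl)
     = 75·(197 − j176)/(75 − j463)

Z_in ≈ 32.9 + j26.6 Ω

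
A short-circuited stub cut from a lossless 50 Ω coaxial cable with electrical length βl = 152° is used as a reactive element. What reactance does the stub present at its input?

tan(βl) = -0.532
For a short-circuited stub, Z_in = jZ_0·tan(βl)

X_in ≈ -26.6 Ω (capacitive)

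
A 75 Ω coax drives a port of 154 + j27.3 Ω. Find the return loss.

Γ = (79 + j27.3)/(229 + j27.3), |Γ| = 0.362
RL = −20·log₁₀|Γ| = −20·log₁₀(0.362)

RL ≈ 8.82 dB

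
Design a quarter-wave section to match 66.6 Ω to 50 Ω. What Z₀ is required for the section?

Z_qwt ≈ 57.7 Ω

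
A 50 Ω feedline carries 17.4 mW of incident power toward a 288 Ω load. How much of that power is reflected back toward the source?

Γ = (288 − 50)/(288 + 50) = 0.704
|Γ|² = 0.496
P_refl = |Γ|²·P_inc = 8.63 mW, P_del = (1 − |Γ|²)·P_inc = 8.77 mW

P_reflected ≈ 8.63 mW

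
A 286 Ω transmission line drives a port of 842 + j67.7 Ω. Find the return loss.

RL ≈ 6.1 dB

Γ = (556 + j67.7)/(1128 + j67.7), |Γ| = 0.496
RL = −20·log₁₀|Γ| = −20·log₁₀(0.496)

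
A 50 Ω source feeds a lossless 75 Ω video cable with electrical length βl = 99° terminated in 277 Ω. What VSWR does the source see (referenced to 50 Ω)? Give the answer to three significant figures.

tan(βl) = -6.31
Z_in = Z_0·(Z_L + jZ_0·tanβl)/(Z_0 + jZ_L·tanβl) = 20.8 + j11 Ω
Γ_s = (Z_in − Z_s)/(Z_in + Z_s) = (-29.2 + j11)/(70.8 + j11), |Γ_s| = 0.436
VSWR = (1 + |Γ_s|)/(1 − |Γ_s|)

VSWR ≈ 2.55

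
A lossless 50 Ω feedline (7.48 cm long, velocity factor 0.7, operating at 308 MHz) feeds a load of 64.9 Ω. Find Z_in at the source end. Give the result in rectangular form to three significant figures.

Z_in ≈ 50.8 − j13.2 Ω

λ = v/f = 0.7·c / 308 MHz = 0.682 m
βl = 2π·l/λ = 2π × 0.11 = 39.5°
tan(βl) = tan(39.5°) = 0.824
Z_in = Z_0·(Z_L + jZ_0·tanβl)/(Z_0 + jZ_L·tanβl)
     = 50·(64.9 + j41.2)/(50 + j53.5)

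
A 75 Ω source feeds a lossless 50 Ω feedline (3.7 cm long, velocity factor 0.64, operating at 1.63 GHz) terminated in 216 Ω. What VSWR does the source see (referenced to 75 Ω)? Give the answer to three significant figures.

VSWR ≈ 5.94

λ = v/f = 0.64·c / 1.63 GHz = 0.118 m
βl = 2π·l/λ = 2π × 0.314 = 113°
tan(βl) = -2.35
Z_in = Z_0·(Z_L + jZ_0·tanβl)/(Z_0 + jZ_L·tanβl) = 13.5 + j20 Ω
Γ_s = (Z_in − Z_s)/(Z_in + Z_s) = (-61.5 + j20)/(88.5 + j20), |Γ_s| = 0.712
VSWR = (1 + |Γ_s|)/(1 − |Γ_s|)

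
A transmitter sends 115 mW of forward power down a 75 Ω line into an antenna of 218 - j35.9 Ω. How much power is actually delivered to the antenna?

P_delivered ≈ 86.3 mW

|Γ| = |(143 − j35.9)/(293 − j35.9)| = 0.499
|Γ|² = 0.249
P_refl = |Γ|²·P_inc = 28.7 mW, P_del = (1 − |Γ|²)·P_inc = 86.3 mW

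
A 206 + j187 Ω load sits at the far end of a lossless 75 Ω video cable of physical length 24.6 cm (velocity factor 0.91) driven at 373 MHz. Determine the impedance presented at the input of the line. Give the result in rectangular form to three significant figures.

λ = v/f = 0.91·c / 373 MHz = 0.732 m
βl = 2π·l/λ = 2π × 0.336 = 121°
tan(βl) = tan(121°) = -1.66
Z_in = Z_0·(Z_L + jZ_0·tanβl)/(Z_0 + jZ_L·tanβl)
     = 75·(206 + j62.2)/(386 − j343)

Z_in ≈ 16.4 + j26.6 Ω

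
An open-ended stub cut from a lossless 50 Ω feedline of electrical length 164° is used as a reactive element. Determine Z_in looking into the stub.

Z_in ≈ +j174 Ω

tan(βl) = -0.287
For an open-ended stub, Z_in = −jZ_0·cot(βl) = −jZ_0/tan(βl)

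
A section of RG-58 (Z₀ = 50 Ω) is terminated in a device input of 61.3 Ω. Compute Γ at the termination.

Γ = (Z_L − Z_0)/(Z_L + Z_0) = (61.3 − 50)/(61.3 + 50) = 11.3/111.3

Γ = 0.102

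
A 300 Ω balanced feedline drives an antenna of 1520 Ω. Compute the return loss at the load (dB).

Γ = (1520 − 300)/(1520 + 300) = 0.67
RL = −20·log₁₀|Γ| = −20·log₁₀(0.67)

RL ≈ 3.47 dB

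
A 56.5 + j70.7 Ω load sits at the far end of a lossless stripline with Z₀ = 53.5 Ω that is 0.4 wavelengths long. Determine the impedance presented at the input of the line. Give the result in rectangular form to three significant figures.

Z_in ≈ 19.5 + j23.9 Ω

βl = 2π × 0.4 = 144°
tan(βl) = tan(144°) = -0.727
Z_in = Z_0·(Z_L + jZ_0·tanβl)/(Z_0 + jZ_L·tanβl)
     = 53.5·(56.5 + j31.8)/(105 − j41)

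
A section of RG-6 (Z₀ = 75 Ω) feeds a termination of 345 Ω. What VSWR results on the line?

VSWR ≈ 4.6

For a purely resistive load, VSWR = R_L/Z_0 or Z_0/R_L (whichever > 1) = 345/75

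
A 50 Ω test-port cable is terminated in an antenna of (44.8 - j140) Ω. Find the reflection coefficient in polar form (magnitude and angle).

Γ ≈ 0.829 ∠ -36.2°

Γ = (Z_L − Z_0)/(Z_L + Z_0) = (-5.2 − j140)/(94.8 − j140)
|Γ| = 140/169 = 0.829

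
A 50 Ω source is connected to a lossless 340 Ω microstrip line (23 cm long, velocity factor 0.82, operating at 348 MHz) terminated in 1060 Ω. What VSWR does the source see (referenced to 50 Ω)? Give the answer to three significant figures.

VSWR ≈ 6.35

λ = v/f = 0.82·c / 348 MHz = 0.707 m
βl = 2π·l/λ = 2π × 0.325 = 117°
tan(βl) = -1.95
Z_in = Z_0·(Z_L + jZ_0·tanβl)/(Z_0 + jZ_L·tanβl) = 134 + j152 Ω
Γ_s = (Z_in − Z_s)/(Z_in + Z_s) = (84.1 + j152)/(184 + j152), |Γ_s| = 0.728
VSWR = (1 + |Γ_s|)/(1 − |Γ_s|)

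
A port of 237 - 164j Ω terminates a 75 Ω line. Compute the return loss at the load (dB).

RL ≈ 3.69 dB

Γ = (162 − j164)/(312 − j164), |Γ| = 0.654
RL = −20·log₁₀|Γ| = −20·log₁₀(0.654)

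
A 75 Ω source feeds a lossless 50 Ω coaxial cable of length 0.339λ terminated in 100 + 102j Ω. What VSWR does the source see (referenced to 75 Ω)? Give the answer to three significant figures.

VSWR ≈ 6.22

βl = 2π × 0.339 = 122°
tan(βl) = -1.6
Z_in = Z_0·(Z_L + jZ_0·tanβl)/(Z_0 + jZ_L·tanβl) = 12.5 + j14.6 Ω
Γ_s = (Z_in − Z_s)/(Z_in + Z_s) = (-62.5 + j14.6)/(87.5 + j14.6), |Γ_s| = 0.723
VSWR = (1 + |Γ_s|)/(1 − |Γ_s|)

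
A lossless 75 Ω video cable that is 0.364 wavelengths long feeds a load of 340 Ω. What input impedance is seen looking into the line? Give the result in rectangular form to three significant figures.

βl = 2π × 0.364 = 131°
tan(βl) = tan(131°) = -1.15
Z_in = Z_0·(Z_L + jZ_0·tanβl)/(Z_0 + jZ_L·tanβl)
     = 75·(340 − j86.2)/(75 − j391)

Z_in ≈ 28 + j59.9 Ω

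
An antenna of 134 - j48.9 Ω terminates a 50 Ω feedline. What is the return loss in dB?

RL ≈ 5.84 dB

Γ = (84 − j48.9)/(184 − j48.9), |Γ| = 0.511
RL = −20·log₁₀|Γ| = −20·log₁₀(0.511)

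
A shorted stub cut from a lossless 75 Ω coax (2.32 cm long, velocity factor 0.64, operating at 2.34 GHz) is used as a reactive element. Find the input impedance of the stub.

Z_in ≈ −j359 Ω

λ = v/f = 0.64·c / 2.34 GHz = 0.0821 m
βl = 2π·l/λ = 2π × 0.283 = 102°
tan(βl) = -4.79
For a shorted stub, Z_in = jZ_0·tan(βl)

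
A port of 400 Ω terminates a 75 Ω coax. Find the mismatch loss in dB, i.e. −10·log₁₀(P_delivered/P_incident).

Γ = (400 − 75)/(400 + 75) = 0.684
|Γ|² = 0.468, so P_del/P_inc = 1 − |Γ|² = 0.532
ML = −10·log₁₀(1 − |Γ|²)

mismatch loss ≈ 2.74 dB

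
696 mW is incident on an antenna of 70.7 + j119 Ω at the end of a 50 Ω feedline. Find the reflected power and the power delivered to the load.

|Γ| = |(20.7 + j119)/(120.7 + j119)| = 0.713
|Γ|² = 0.508
P_refl = |Γ|²·P_inc = 353 mW, P_del = (1 − |Γ|²)·P_inc = 343 mW

P_reflected ≈ 353 mW; P_delivered ≈ 343 mW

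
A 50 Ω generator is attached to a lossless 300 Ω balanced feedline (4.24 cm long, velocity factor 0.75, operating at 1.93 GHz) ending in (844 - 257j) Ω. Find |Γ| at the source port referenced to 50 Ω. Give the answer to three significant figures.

λ = v/f = 0.75·c / 1.93 GHz = 0.117 m
βl = 2π·l/λ = 2π × 0.364 = 131°
tan(βl) = -1.15
Z_in = Z_0·(Z_L + jZ_0·tanβl)/(Z_0 + jZ_L·tanβl) = 187 + j259 Ω
Γ_s = (Z_in − Z_s)/(Z_in + Z_s) = (137 + j259)/(237 + j259), |Γ_s| = 0.835

|Γ| ≈ 0.835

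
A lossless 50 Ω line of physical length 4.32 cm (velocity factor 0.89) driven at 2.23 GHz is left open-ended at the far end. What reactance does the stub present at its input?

X_in ≈ 41.8 Ω (inductive)

λ = v/f = 0.89·c / 2.23 GHz = 0.12 m
βl = 2π·l/λ = 2π × 0.361 = 130°
tan(βl) = -1.2
For an open-ended stub, Z_in = −jZ_0·cot(βl) = −jZ_0/tan(βl)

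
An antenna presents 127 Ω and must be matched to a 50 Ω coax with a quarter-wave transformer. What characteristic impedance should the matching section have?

Z_qwt ≈ 79.7 Ω

Z_qwt = √(Z_0·R_L) = √(50 × 127) = √6350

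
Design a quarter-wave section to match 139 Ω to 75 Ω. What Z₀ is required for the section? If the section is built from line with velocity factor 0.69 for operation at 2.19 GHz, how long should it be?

Z_qwt = √(Z_0·R_L) = √(75 × 139) = √10420
λ = 0.69·c/f = 0.0945 m, so l = λ/4 = 0.0236 m

Z_qwt ≈ 102 Ω; length ≈ 2.36 cm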